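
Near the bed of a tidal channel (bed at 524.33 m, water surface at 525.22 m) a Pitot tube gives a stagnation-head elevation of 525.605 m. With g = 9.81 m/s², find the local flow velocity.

Near the bed, under hydrostatic conditions, the piezometric head (z + ψ) equals the free-surface elevation, 525.22 m.
Velocity head = total − piezometric = 525.605 − 525.22 = 0.385 m.
v = √(2g·h_v) = √(2 × 9.81 × 0.385) = 2.75 m/s.

v ≈ 2.75 m/s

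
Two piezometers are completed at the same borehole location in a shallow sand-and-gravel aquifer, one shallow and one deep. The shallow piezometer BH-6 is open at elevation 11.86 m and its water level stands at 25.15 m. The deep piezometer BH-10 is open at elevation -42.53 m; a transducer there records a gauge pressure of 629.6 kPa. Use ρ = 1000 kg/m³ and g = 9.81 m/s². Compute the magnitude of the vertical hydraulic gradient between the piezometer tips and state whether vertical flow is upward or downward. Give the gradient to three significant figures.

|i_v| ≈ 0.0644; vertical flow is downward

Total head at BH-6: h = 25.15 m (water level in the standpipe).
Pressure head at BH-10: ψ = P/(ρg) = 629.6×1000 / (1000 × 9.81) = 64.18 m.
Total head at BH-10: h = z + ψ = -42.53 + 64.18 = 21.65 m.
Δh = h(BH-6) − h(BH-10) = 25.15 − 21.65 = 3.50 m.
Vertical separation Δz = 11.86 − (-42.53) = 54.39 m.
|i_v| = |Δh| / Δz = 3.50 / 54.39 = 0.0644.
Head is higher in the shallow piezometer, so vertical flow is downward (recharge condition).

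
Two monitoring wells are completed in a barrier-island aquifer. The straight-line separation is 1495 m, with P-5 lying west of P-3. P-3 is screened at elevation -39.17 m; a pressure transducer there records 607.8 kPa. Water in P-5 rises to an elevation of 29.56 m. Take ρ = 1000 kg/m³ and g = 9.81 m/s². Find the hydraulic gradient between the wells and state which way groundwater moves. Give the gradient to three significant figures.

i ≈ 0.00453; groundwater flows toward the east

Pressure head at P-3: ψ = P/(ρg) = 607.8×1000 / (1000 × 9.81) = 61.96 m.
Total head at P-3: h = z + ψ = -39.17 + 61.96 = 22.79 m.
Total head at P-5: h = 29.56 m (water level in the piezometer is the total head).
Head difference: h(P-3) − h(P-5) = 22.79 − 29.56 = -6.77 m.
Hydraulic gradient: i = |Δh| / L = 6.77 / 1495 = 0.00453.
Flow is from higher to lower head: from P-5 toward P-3, i.e. toward the east.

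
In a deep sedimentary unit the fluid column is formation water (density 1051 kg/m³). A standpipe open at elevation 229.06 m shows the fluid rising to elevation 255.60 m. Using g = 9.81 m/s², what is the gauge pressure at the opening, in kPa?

Pressure head ψ = h − z = 255.60 − 229.06 = 26.54 m.
P = ρgψ = 1051 × 9.81 × 26.54 = 273636 Pa ≈ 274 kPa.

P ≈ 274 kPa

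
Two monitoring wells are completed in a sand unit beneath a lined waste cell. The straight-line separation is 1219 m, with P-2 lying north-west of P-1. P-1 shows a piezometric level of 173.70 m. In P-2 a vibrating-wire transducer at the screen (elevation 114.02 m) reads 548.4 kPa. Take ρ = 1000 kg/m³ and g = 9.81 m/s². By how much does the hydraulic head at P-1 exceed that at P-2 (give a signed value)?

Total head at P-1: h = 173.70 m (water level in the piezometer is the total head).
Pressure head at P-2: ψ = P/(ρg) = 548.4×1000 / (1000 × 9.81) = 55.90 m.
Total head at P-2: h = z + ψ = 114.02 + 55.90 = 169.92 m.
Head difference: h(P-1) − h(P-2) = 173.70 − 169.92 = 3.78 m.

Δh ≈ 3.78 m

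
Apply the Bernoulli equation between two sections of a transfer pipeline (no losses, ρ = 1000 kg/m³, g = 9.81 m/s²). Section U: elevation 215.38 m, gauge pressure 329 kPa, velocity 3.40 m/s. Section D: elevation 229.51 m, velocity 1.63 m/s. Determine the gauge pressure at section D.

Pressure head at U: ψ₁ = P₁/(ρg) = 329×1000 / (1000 × 9.81) = 33.54 m.
Velocity heads: v₁²/2g = 3.40²/19.62 = 0.589 m; v₂²/2g = 1.63²/19.62 = 0.135 m.
Total head H = z₁ + ψ₁ + v₁²/2g = 215.38 + 33.54 + 0.589 = 249.51 m.
ψ₂ = H − z₂ − v₂²/2g = 249.51 − 229.51 − 0.135 = 19.86 m.
P₂ = ρgψ₂ = 1000 × 9.81 × 19.86 ≈ 195 kPa.

P₂ ≈ 195 kPa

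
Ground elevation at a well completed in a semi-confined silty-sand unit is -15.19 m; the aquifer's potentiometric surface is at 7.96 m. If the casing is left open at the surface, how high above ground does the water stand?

Water rises to the potentiometric surface, so the rise above ground = 7.96 − (-15.19) = 23.15 m.

≈ 23.15 m above ground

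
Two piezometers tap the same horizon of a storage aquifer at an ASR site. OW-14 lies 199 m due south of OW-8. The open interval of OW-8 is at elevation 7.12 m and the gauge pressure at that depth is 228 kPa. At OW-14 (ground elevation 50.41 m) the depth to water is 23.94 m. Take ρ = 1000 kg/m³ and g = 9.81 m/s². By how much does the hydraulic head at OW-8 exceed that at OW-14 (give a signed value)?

Pressure head at OW-8: ψ = P/(ρg) = 228×1000 / (1000 × 9.81) = 23.24 m.
Total head at OW-8: h = z + ψ = 7.12 + 23.24 = 30.36 m.
Total head at OW-14: h = 50.41 − 23.94 = 26.47 m.
Head difference: h(OW-8) − h(OW-14) = 30.36 − 26.47 = 3.89 m.

Δh ≈ 3.89 m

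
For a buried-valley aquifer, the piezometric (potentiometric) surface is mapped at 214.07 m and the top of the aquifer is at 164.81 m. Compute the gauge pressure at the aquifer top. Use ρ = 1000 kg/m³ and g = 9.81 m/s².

Pressure head at the aquifer top: ψ = h − z = 214.07 − 164.81 = 49.26 m.
P = ρgψ = 1000 × 9.81 × 49.26 = 483241 Pa ≈ 483 kPa.

P ≈ 483 kPa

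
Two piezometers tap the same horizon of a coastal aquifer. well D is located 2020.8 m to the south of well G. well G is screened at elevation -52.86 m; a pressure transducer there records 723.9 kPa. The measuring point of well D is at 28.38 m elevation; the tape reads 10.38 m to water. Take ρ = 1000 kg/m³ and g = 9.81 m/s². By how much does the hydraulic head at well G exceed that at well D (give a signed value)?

Pressure head at well G: ψ = P/(ρg) = 723.9×1000 / (1000 × 9.81) = 73.79 m.
Total head at well G: h = z + ψ = -52.86 + 73.79 = 20.93 m.
Total head at well D: h = 28.38 − 10.38 = 18.00 m.
Head difference: h(well G) − h(well D) = 20.93 − 18.00 = 2.93 m.

Δh ≈ 2.93 m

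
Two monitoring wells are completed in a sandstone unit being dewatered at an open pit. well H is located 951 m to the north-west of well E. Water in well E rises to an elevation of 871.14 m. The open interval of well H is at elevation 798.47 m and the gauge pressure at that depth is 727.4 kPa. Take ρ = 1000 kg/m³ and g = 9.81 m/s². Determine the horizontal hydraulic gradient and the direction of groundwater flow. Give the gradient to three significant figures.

Total head at well E: h = 871.14 m (water level in the piezometer is the total head).
Pressure head at well H: ψ = P/(ρg) = 727.4×1000 / (1000 × 9.81) = 74.15 m.
Total head at well H: h = z + ψ = 798.47 + 74.15 = 872.62 m.
Head difference: h(well E) − h(well H) = 871.14 − 872.62 = -1.48 m.
Hydraulic gradient: i = |Δh| / L = 1.48 / 951 = 0.00156.
Flow is from higher to lower head: from well H toward well E, i.e. toward the south-east.

i ≈ 0.00156; groundwater flows toward the south-east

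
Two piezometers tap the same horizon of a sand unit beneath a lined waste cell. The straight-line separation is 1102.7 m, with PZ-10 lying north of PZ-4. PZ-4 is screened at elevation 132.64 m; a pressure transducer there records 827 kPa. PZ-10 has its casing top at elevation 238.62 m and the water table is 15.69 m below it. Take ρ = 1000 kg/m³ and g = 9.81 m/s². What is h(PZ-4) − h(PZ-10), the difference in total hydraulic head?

Pressure head at PZ-4: ψ = P/(ρg) = 827×1000 / (1000 × 9.81) = 84.30 m.
Total head at PZ-4: h = z + ψ = 132.64 + 84.30 = 216.94 m.
Total head at PZ-10: h = 238.62 − 15.69 = 222.93 m.
Head difference: h(PZ-4) − h(PZ-10) = 216.94 − 222.93 = -5.99 m.

Δh ≈ -5.99 m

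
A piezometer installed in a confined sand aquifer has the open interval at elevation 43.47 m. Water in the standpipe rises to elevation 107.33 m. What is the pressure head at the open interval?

Total head h = 107.33 m (the water-surface elevation in the piezometer).
Pressure head ψ = h − z = 107.33 − 43.47 = 63.86 m.

ψ ≈ 63.86 m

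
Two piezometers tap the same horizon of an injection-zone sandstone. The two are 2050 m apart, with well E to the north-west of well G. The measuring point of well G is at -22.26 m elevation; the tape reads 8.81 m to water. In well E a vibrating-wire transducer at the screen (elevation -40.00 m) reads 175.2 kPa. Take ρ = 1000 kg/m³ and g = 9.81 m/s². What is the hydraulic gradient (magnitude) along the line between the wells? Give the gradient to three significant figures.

Total head at well G: h = -22.26 − 8.81 = -31.07 m.
Pressure head at well E: ψ = P/(ρg) = 175.2×1000 / (1000 × 9.81) = 17.86 m.
Total head at well E: h = z + ψ = -40.00 + 17.86 = -22.14 m.
Head difference: h(well G) − h(well E) = -31.07 − (-22.14) = -8.93 m.
Hydraulic gradient: i = |Δh| / L = 8.93 / 2050 = 0.00436.

i ≈ 0.00436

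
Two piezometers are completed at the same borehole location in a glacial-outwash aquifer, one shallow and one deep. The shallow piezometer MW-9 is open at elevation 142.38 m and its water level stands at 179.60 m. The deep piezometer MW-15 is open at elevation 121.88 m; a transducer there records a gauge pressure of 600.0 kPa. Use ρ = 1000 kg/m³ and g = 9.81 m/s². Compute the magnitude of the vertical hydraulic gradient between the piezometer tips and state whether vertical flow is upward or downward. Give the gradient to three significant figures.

Total head at MW-9: h = 179.60 m (water level in the standpipe).
Pressure head at MW-15: ψ = P/(ρg) = 600.0×1000 / (1000 × 9.81) = 61.16 m.
Total head at MW-15: h = z + ψ = 121.88 + 61.16 = 183.04 m.
Δh = h(MW-9) − h(MW-15) = 179.60 − 183.04 = -3.44 m.
Vertical separation Δz = 142.38 − 121.88 = 20.50 m.
|i_v| = |Δh| / Δz = 3.44 / 20.50 = 0.168.
Head is higher in the deep piezometer, so vertical flow is upward (discharge condition).

|i_v| ≈ 0.168; vertical flow is upward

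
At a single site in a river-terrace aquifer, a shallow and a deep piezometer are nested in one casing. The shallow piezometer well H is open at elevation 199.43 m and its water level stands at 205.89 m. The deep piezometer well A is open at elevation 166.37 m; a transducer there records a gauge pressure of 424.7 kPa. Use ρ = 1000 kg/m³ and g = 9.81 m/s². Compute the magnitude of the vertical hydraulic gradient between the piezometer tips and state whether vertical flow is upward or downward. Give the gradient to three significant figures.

Total head at well H: h = 205.89 m (water level in the standpipe).
Pressure head at well A: ψ = P/(ρg) = 424.7×1000 / (1000 × 9.81) = 43.29 m.
Total head at well A: h = z + ψ = 166.37 + 43.29 = 209.66 m.
Δh = h(well H) − h(well A) = 205.89 − 209.66 = -3.77 m.
Vertical separation Δz = 199.43 − 166.37 = 33.06 m.
|i_v| = |Δh| / Δz = 3.77 / 33.06 = 0.114.
Head is higher in the deep piezometer, so vertical flow is upward (discharge condition).

|i_v| ≈ 0.114; vertical flow is upward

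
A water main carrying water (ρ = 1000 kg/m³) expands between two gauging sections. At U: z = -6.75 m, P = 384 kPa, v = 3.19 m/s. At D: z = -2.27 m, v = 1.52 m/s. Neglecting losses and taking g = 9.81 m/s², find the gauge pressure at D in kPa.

Pressure head at U: ψ₁ = P₁/(ρg) = 384×1000 / (1000 × 9.81) = 39.14 m.
Velocity heads: v₁²/2g = 3.19²/19.62 = 0.519 m; v₂²/2g = 1.52²/19.62 = 0.118 m.
Total head H = z₁ + ψ₁ + v₁²/2g = -6.75 + 39.14 + 0.519 = 32.91 m.
ψ₂ = H − z₂ − v₂²/2g = 32.91 − (-2.27) − 0.118 = 35.06 m.
P₂ = ρgψ₂ = 1000 × 9.81 × 35.06 ≈ 344 kPa.

P₂ ≈ 344 kPa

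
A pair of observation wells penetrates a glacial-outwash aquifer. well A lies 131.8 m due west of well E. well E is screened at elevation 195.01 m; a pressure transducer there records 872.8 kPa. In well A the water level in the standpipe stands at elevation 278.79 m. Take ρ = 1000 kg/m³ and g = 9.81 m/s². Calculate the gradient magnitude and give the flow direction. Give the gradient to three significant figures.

Pressure head at well E: ψ = P/(ρg) = 872.8×1000 / (1000 × 9.81) = 88.97 m.
Total head at well E: h = z + ψ = 195.01 + 88.97 = 283.98 m.
Total head at well A: h = 278.79 m (water level in the piezometer is the total head).
Head difference: h(well E) − h(well A) = 283.98 − 278.79 = 5.19 m.
Hydraulic gradient: i = |Δh| / L = 5.19 / 131.8 = 0.0394.
Flow is from higher to lower head: from well E toward well A, i.e. toward the west.

i ≈ 0.0394; groundwater flows toward the west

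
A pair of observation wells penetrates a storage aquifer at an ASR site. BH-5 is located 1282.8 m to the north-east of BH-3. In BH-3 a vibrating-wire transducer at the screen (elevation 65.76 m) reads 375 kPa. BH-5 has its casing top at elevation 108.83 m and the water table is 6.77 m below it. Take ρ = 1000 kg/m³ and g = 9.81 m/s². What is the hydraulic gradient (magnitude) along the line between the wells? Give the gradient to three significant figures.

i ≈ 0.00150

Pressure head at BH-3: ψ = P/(ρg) = 375×1000 / (1000 × 9.81) = 38.23 m.
Total head at BH-3: h = z + ψ = 65.76 + 38.23 = 103.99 m.
Total head at BH-5: h = 108.83 − 6.77 = 102.06 m.
Head difference: h(BH-3) − h(BH-5) = 103.99 − 102.06 = 1.93 m.
Hydraulic gradient: i = |Δh| / L = 1.93 / 1282.8 = 0.00150.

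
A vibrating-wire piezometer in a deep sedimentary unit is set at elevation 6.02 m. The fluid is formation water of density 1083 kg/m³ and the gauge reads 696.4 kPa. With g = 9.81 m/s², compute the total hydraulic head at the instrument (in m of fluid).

h ≈ 71.57 m

ψ = P/(ρg) = 696.4×1000 / (1083 × 9.81) = 65.55 m.
h = z + ψ = 6.02 + 65.55 = 71.57 m.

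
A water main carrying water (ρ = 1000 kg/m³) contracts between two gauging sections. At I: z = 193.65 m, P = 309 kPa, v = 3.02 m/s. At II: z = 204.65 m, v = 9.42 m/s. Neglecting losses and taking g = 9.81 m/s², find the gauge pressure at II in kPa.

P₂ ≈ 161 kPa

Pressure head at I: ψ₁ = P₁/(ρg) = 309×1000 / (1000 × 9.81) = 31.50 m.
Velocity heads: v₁²/2g = 3.02²/19.62 = 0.465 m; v₂²/2g = 9.42²/19.62 = 4.523 m.
Total head H = z₁ + ψ₁ + v₁²/2g = 193.65 + 31.50 + 0.465 = 225.62 m.
ψ₂ = H − z₂ − v₂²/2g = 225.62 − 204.65 − 4.523 = 16.45 m.
P₂ = ρgψ₂ = 1000 × 9.81 × 16.45 ≈ 161 kPa.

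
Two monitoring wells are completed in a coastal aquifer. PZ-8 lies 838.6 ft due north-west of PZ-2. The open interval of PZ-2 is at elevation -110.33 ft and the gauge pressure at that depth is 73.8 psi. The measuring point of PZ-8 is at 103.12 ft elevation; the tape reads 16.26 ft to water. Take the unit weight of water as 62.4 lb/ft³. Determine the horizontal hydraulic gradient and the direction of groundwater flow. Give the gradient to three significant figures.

Pressure head at PZ-2: ψ = 144·P/γ = 144 × 73.8 / 62.4 = 170.31 ft.
Total head at PZ-2: h = z + ψ = -110.33 + 170.31 = 59.98 ft.
Total head at PZ-8: h = 103.12 − 16.26 = 86.86 ft.
Head difference: h(PZ-2) − h(PZ-8) = 59.98 − 86.86 = -26.88 ft.
Hydraulic gradient: i = |Δh| / L = 26.88 / 838.6 = 0.0321.
Flow is from higher to lower head: from PZ-8 toward PZ-2, i.e. toward the south-east.

i ≈ 0.0321; groundwater flows toward the south-east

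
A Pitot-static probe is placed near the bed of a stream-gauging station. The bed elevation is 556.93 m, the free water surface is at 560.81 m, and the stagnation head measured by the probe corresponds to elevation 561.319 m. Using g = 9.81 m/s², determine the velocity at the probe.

Near the bed, under hydrostatic conditions, the piezometric head (z + ψ) equals the free-surface elevation, 560.81 m.
Velocity head = total − piezometric = 561.319 − 560.81 = 0.509 m.
v = √(2g·h_v) = √(2 × 9.81 × 0.509) = 3.16 m/s.

v ≈ 3.16 m/s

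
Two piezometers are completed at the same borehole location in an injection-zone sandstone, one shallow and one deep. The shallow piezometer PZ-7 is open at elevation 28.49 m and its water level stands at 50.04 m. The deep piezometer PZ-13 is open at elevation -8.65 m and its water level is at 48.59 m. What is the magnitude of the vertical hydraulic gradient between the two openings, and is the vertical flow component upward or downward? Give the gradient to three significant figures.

|i_v| ≈ 0.0390; vertical flow is downward

Total head at PZ-7: h = 50.04 m (water level in the standpipe).
Total head at PZ-13: h = 48.59 m.
Δh = h(PZ-7) − h(PZ-13) = 50.04 − 48.59 = 1.45 m.
Vertical separation Δz = 28.49 − (-8.65) = 37.14 m.
|i_v| = |Δh| / Δz = 1.45 / 37.14 = 0.0390.
Head is higher in the shallow piezometer, so vertical flow is downward (recharge condition).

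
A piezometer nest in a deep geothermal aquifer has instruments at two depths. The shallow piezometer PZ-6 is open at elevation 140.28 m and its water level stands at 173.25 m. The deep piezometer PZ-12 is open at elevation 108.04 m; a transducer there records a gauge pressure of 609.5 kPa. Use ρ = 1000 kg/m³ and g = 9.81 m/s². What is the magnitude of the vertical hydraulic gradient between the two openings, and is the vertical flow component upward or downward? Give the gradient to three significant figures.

Total head at PZ-6: h = 173.25 m (water level in the standpipe).
Pressure head at PZ-12: ψ = P/(ρg) = 609.5×1000 / (1000 × 9.81) = 62.13 m.
Total head at PZ-12: h = z + ψ = 108.04 + 62.13 = 170.17 m.
Δh = h(PZ-6) − h(PZ-12) = 173.25 − 170.17 = 3.08 m.
Vertical separation Δz = 140.28 − 108.04 = 32.24 m.
|i_v| = |Δh| / Δz = 3.08 / 32.24 = 0.0955.
Head is higher in the shallow piezometer, so vertical flow is downward (recharge condition).

|i_v| ≈ 0.0955; vertical flow is downward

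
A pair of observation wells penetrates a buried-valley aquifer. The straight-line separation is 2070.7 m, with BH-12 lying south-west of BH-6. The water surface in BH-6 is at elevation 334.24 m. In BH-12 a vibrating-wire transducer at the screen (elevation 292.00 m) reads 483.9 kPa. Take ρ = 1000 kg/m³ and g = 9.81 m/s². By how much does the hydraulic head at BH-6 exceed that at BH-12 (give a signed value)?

Δh ≈ -7.09 m

Total head at BH-6: h = 334.24 m (water level in the piezometer is the total head).
Pressure head at BH-12: ψ = P/(ρg) = 483.9×1000 / (1000 × 9.81) = 49.33 m.
Total head at BH-12: h = z + ψ = 292.00 + 49.33 = 341.33 m.
Head difference: h(BH-6) − h(BH-12) = 334.24 − 341.33 = -7.09 m.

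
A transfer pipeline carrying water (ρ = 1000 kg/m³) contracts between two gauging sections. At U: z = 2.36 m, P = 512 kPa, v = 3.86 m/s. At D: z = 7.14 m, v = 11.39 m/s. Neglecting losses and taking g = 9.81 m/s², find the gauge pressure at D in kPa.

P₂ ≈ 408 kPa

Pressure head at U: ψ₁ = P₁/(ρg) = 512×1000 / (1000 × 9.81) = 52.19 m.
Velocity heads: v₁²/2g = 3.86²/19.62 = 0.759 m; v₂²/2g = 11.39²/19.62 = 6.612 m.
Total head H = z₁ + ψ₁ + v₁²/2g = 2.36 + 52.19 + 0.759 = 55.31 m.
ψ₂ = H − z₂ − v₂²/2g = 55.31 − 7.14 − 6.612 = 41.56 m.
P₂ = ρgψ₂ = 1000 × 9.81 × 41.56 ≈ 408 kPa.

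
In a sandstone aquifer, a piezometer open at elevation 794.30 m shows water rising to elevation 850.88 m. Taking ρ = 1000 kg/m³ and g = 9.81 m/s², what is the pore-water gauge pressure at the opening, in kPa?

Pressure head ψ = h − z = 850.88 − 794.30 = 56.58 m.
P = ρgψ = 1000 × 9.81 × 56.58 = 555050 Pa ≈ 555 kPa.

P ≈ 555 kPa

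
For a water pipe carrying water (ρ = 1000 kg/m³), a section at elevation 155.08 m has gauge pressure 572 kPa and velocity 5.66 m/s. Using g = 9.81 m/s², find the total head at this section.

h ≈ 215.02 m

Pressure head ψ = P/(ρg) = 572×1000 / (1000 × 9.81) = 58.31 m.
Velocity head = v²/(2g) = 5.66² / (2 × 9.81) = 1.633 m.
h = z + ψ + v²/(2g) = 155.08 + 58.31 + 1.633 = 215.02 m.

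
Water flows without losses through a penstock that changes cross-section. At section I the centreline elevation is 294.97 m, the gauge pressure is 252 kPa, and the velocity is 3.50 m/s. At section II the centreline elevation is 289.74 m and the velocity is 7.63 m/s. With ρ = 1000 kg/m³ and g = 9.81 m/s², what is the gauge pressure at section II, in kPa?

P₂ ≈ 280 kPa

Pressure head at I: ψ₁ = P₁/(ρg) = 252×1000 / (1000 × 9.81) = 25.69 m.
Velocity heads: v₁²/2g = 3.50²/19.62 = 0.624 m; v₂²/2g = 7.63²/19.62 = 2.967 m.
Total head H = z₁ + ψ₁ + v₁²/2g = 294.97 + 25.69 + 0.624 = 321.28 m.
ψ₂ = H − z₂ − v₂²/2g = 321.28 − 289.74 − 2.967 = 28.57 m.
P₂ = ρgψ₂ = 1000 × 9.81 × 28.57 ≈ 280 kPa.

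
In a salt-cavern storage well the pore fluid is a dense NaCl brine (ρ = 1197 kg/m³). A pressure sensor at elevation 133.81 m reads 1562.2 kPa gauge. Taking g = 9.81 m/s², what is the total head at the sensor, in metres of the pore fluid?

h ≈ 266.85 m

ψ = P/(ρg) = 1562.2×1000 / (1197 × 9.81) = 133.04 m.
h = z + ψ = 133.81 + 133.04 = 266.85 m.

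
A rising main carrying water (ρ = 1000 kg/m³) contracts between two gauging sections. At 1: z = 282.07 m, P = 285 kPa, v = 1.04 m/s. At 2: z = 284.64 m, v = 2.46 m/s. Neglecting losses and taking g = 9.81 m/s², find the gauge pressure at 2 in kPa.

Pressure head at 1: ψ₁ = P₁/(ρg) = 285×1000 / (1000 × 9.81) = 29.05 m.
Velocity heads: v₁²/2g = 1.04²/19.62 = 0.055 m; v₂²/2g = 2.46²/19.62 = 0.308 m.
Total head H = z₁ + ψ₁ + v₁²/2g = 282.07 + 29.05 + 0.055 = 311.18 m.
ψ₂ = H − z₂ − v₂²/2g = 311.18 − 284.64 − 0.308 = 26.23 m.
P₂ = ρgψ₂ = 1000 × 9.81 × 26.23 ≈ 257 kPa.

P₂ ≈ 257 kPa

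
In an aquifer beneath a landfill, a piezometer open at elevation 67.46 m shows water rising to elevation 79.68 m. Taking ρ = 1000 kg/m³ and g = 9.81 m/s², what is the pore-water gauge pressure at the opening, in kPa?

P ≈ 120 kPa

Pressure head ψ = h − z = 79.68 − 67.46 = 12.22 m.
P = ρgψ = 1000 × 9.81 × 12.22 = 119878 Pa ≈ 120 kPa.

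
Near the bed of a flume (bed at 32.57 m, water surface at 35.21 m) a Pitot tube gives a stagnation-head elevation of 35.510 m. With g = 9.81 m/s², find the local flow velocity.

Near the bed, under hydrostatic conditions, the piezometric head (z + ψ) equals the free-surface elevation, 35.21 m.
Velocity head = total − piezometric = 35.510 − 35.21 = 0.300 m.
v = √(2g·h_v) = √(2 × 9.81 × 0.300) = 2.43 m/s.

v ≈ 2.43 m/s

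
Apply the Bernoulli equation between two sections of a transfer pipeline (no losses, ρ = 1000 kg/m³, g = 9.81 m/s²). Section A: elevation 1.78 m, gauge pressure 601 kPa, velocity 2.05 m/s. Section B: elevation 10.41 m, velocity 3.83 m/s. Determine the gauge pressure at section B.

Pressure head at A: ψ₁ = P₁/(ρg) = 601×1000 / (1000 × 9.81) = 61.26 m.
Velocity heads: v₁²/2g = 2.05²/19.62 = 0.214 m; v₂²/2g = 3.83²/19.62 = 0.748 m.
Total head H = z₁ + ψ₁ + v₁²/2g = 1.78 + 61.26 + 0.214 = 63.25 m.
ψ₂ = H − z₂ − v₂²/2g = 63.25 − 10.41 − 0.748 = 52.09 m.
P₂ = ρgψ₂ = 1000 × 9.81 × 52.09 ≈ 511 kPa.

P₂ ≈ 511 kPa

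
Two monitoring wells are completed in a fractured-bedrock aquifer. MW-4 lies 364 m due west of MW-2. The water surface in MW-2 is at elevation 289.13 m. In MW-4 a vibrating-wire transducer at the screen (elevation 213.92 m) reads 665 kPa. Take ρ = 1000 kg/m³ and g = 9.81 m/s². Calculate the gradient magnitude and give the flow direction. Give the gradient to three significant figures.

Total head at MW-2: h = 289.13 m (water level in the piezometer is the total head).
Pressure head at MW-4: ψ = P/(ρg) = 665×1000 / (1000 × 9.81) = 67.79 m.
Total head at MW-4: h = z + ψ = 213.92 + 67.79 = 281.71 m.
Head difference: h(MW-2) − h(MW-4) = 289.13 − 281.71 = 7.42 m.
Hydraulic gradient: i = |Δh| / L = 7.42 / 364 = 0.0204.
Flow is from higher to lower head: from MW-2 toward MW-4, i.e. toward the west.

i ≈ 0.0204; groundwater flows toward the west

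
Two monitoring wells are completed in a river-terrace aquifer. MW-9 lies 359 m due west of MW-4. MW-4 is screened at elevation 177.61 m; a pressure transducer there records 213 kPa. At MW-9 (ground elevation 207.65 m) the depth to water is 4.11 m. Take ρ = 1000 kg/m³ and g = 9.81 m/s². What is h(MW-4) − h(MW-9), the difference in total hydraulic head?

Δh ≈ -4.22 m

Pressure head at MW-4: ψ = P/(ρg) = 213×1000 / (1000 × 9.81) = 21.71 m.
Total head at MW-4: h = z + ψ = 177.61 + 21.71 = 199.32 m.
Total head at MW-9: h = 207.65 − 4.11 = 203.54 m.
Head difference: h(MW-4) − h(MW-9) = 199.32 − 203.54 = -4.22 m.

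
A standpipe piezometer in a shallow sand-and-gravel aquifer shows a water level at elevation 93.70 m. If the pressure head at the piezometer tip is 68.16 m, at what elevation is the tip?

z ≈ 25.54 m

z = h − ψ = 93.70 − 68.16 = 25.54 m.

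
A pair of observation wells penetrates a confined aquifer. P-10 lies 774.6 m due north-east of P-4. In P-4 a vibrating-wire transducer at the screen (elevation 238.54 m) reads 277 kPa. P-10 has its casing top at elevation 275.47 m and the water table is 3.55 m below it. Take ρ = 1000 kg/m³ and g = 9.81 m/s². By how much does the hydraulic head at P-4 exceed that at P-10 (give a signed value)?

Pressure head at P-4: ψ = P/(ρg) = 277×1000 / (1000 × 9.81) = 28.24 m.
Total head at P-4: h = z + ψ = 238.54 + 28.24 = 266.78 m.
Total head at P-10: h = 275.47 − 3.55 = 271.92 m.
Head difference: h(P-4) − h(P-10) = 266.78 − 271.92 = -5.14 m.

Δh ≈ -5.14 m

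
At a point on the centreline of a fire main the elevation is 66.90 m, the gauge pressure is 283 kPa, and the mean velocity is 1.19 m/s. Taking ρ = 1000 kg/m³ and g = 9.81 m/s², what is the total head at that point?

h ≈ 95.82 m

Pressure head ψ = P/(ρg) = 283×1000 / (1000 × 9.81) = 28.85 m.
Velocity head = v²/(2g) = 1.19² / (2 × 9.81) = 0.072 m.
h = z + ψ + v²/(2g) = 66.90 + 28.85 + 0.072 = 95.82 m.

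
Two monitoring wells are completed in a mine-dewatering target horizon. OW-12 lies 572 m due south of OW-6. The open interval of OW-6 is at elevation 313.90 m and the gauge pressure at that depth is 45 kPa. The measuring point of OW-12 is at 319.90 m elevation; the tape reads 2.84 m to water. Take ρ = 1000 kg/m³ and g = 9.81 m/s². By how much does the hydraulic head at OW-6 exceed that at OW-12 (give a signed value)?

Δh ≈ 1.43 m

Pressure head at OW-6: ψ = P/(ρg) = 45×1000 / (1000 × 9.81) = 4.59 m.
Total head at OW-6: h = z + ψ = 313.90 + 4.59 = 318.49 m.
Total head at OW-12: h = 319.90 − 2.84 = 317.06 m.
Head difference: h(OW-6) − h(OW-12) = 318.49 − 317.06 = 1.43 m.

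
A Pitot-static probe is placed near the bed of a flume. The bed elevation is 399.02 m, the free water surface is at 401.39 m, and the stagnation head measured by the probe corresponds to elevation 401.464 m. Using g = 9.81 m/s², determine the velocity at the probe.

v ≈ 1.20 m/s

Near the bed, under hydrostatic conditions, the piezometric head (z + ψ) equals the free-surface elevation, 401.39 m.
Velocity head = total − piezometric = 401.464 − 401.39 = 0.074 m.
v = √(2g·h_v) = √(2 × 9.81 × 0.074) = 1.20 m/s.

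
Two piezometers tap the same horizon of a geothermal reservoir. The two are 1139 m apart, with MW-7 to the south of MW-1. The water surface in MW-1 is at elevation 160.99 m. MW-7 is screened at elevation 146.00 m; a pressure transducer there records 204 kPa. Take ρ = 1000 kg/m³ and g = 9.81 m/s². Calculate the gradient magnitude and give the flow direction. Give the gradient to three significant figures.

i ≈ 0.00510; groundwater flows toward the north

Total head at MW-1: h = 160.99 m (water level in the piezometer is the total head).
Pressure head at MW-7: ψ = P/(ρg) = 204×1000 / (1000 × 9.81) = 20.80 m.
Total head at MW-7: h = z + ψ = 146.00 + 20.80 = 166.80 m.
Head difference: h(MW-1) − h(MW-7) = 160.99 − 166.80 = -5.81 m.
Hydraulic gradient: i = |Δh| / L = 5.81 / 1139 = 0.00510.
Flow is from higher to lower head: from MW-7 toward MW-1, i.e. toward the north.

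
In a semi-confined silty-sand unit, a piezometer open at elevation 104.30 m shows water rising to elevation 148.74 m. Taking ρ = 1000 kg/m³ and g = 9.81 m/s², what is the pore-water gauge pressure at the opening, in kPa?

Pressure head ψ = h − z = 148.74 − 104.30 = 44.44 m.
P = ρgψ = 1000 × 9.81 × 44.44 = 435956 Pa ≈ 436 kPa.

P ≈ 436 kPa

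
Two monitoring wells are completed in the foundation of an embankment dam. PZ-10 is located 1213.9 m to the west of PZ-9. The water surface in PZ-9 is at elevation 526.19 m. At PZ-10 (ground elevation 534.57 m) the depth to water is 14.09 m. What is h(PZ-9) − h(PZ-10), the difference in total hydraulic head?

Total head at PZ-9: h = 526.19 m (water level in the piezometer is the total head).
Total head at PZ-10: h = 534.57 − 14.09 = 520.48 m.
Head difference: h(PZ-9) − h(PZ-10) = 526.19 − 520.48 = 5.71 m.

Δh ≈ 5.71 m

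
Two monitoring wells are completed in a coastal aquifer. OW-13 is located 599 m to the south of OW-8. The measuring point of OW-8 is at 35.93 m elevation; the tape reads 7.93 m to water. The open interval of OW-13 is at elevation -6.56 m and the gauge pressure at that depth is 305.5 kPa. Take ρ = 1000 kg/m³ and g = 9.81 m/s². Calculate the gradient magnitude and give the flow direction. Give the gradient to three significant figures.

Total head at OW-8: h = 35.93 − 7.93 = 28.00 m.
Pressure head at OW-13: ψ = P/(ρg) = 305.5×1000 / (1000 × 9.81) = 31.14 m.
Total head at OW-13: h = z + ψ = -6.56 + 31.14 = 24.58 m.
Head difference: h(OW-8) − h(OW-13) = 28.00 − 24.58 = 3.42 m.
Hydraulic gradient: i = |Δh| / L = 3.42 / 599 = 0.00571.
Flow is from higher to lower head: from OW-8 toward OW-13, i.e. toward the south.

i ≈ 0.00571; groundwater flows toward the south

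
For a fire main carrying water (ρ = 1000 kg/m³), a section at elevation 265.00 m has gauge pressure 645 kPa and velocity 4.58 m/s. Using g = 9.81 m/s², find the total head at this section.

h ≈ 331.82 m

Pressure head ψ = P/(ρg) = 645×1000 / (1000 × 9.81) = 65.75 m.
Velocity head = v²/(2g) = 4.58² / (2 × 9.81) = 1.069 m.
h = z + ψ + v²/(2g) = 265.00 + 65.75 + 1.069 = 331.82 m.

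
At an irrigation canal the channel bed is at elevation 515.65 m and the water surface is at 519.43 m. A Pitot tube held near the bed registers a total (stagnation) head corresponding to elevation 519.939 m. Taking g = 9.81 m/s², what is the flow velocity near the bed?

v ≈ 3.16 m/s

Near the bed, under hydrostatic conditions, the piezometric head (z + ψ) equals the free-surface elevation, 519.43 m.
Velocity head = total − piezometric = 519.939 − 519.43 = 0.509 m.
v = √(2g·h_v) = √(2 × 9.81 × 0.509) = 3.16 m/s.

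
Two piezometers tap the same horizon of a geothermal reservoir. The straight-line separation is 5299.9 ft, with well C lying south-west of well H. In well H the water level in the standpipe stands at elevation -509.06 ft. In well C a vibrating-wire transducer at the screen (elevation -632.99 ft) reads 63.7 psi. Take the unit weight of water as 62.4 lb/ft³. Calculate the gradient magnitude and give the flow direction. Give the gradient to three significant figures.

Total head at well H: h = -509.06 ft (water level in the piezometer is the total head).
Pressure head at well C: ψ = 144·P/γ = 144 × 63.7 / 62.4 = 147.00 ft.
Total head at well C: h = z + ψ = -632.99 + 147.00 = -485.99 ft.
Head difference: h(well H) − h(well C) = -509.06 − (-485.99) = -23.07 ft.
Hydraulic gradient: i = |Δh| / L = 23.07 / 5299.9 = 0.00435.
Flow is from higher to lower head: from well C toward well H, i.e. toward the north-east.

i ≈ 0.00435; groundwater flows toward the north-east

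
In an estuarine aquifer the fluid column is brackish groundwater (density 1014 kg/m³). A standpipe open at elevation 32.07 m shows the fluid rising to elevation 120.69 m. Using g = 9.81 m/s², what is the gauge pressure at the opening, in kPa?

Pressure head ψ = h − z = 120.69 − 32.07 = 88.62 m.
P = ρgψ = 1014 × 9.81 × 88.62 = 881533 Pa ≈ 882 kPa.

P ≈ 882 kPa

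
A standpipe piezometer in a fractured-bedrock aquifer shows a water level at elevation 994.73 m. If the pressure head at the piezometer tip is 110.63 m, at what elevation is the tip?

z = h − ψ = 994.73 − 110.63 = 884.10 m.

z ≈ 884.10 m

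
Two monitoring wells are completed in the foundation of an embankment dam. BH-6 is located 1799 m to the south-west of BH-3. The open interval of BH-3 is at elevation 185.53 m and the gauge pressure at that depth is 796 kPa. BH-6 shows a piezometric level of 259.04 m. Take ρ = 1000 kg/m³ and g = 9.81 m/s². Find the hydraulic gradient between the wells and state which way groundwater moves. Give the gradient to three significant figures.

i ≈ 0.00424; groundwater flows toward the south-west

Pressure head at BH-3: ψ = P/(ρg) = 796×1000 / (1000 × 9.81) = 81.14 m.
Total head at BH-3: h = z + ψ = 185.53 + 81.14 = 266.67 m.
Total head at BH-6: h = 259.04 m (water level in the piezometer is the total head).
Head difference: h(BH-3) − h(BH-6) = 266.67 − 259.04 = 7.63 m.
Hydraulic gradient: i = |Δh| / L = 7.63 / 1799 = 0.00424.
Flow is from higher to lower head: from BH-3 toward BH-6, i.e. toward the south-west.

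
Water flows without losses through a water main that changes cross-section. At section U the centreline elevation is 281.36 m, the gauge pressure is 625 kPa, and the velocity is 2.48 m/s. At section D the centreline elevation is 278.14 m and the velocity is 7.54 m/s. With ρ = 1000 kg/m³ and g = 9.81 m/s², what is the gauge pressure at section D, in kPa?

P₂ ≈ 631 kPa

Pressure head at U: ψ₁ = P₁/(ρg) = 625×1000 / (1000 × 9.81) = 63.71 m.
Velocity heads: v₁²/2g = 2.48²/19.62 = 0.313 m; v₂²/2g = 7.54²/19.62 = 2.898 m.
Total head H = z₁ + ψ₁ + v₁²/2g = 281.36 + 63.71 + 0.313 = 345.38 m.
ψ₂ = H − z₂ − v₂²/2g = 345.38 − 278.14 − 2.898 = 64.34 m.
P₂ = ρgψ₂ = 1000 × 9.81 × 64.34 ≈ 631 kPa.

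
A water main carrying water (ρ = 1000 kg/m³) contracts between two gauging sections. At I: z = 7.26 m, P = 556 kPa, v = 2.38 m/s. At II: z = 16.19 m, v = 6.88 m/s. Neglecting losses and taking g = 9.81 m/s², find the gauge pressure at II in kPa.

P₂ ≈ 448 kPa

Pressure head at I: ψ₁ = P₁/(ρg) = 556×1000 / (1000 × 9.81) = 56.68 m.
Velocity heads: v₁²/2g = 2.38²/19.62 = 0.289 m; v₂²/2g = 6.88²/19.62 = 2.413 m.
Total head H = z₁ + ψ₁ + v₁²/2g = 7.26 + 56.68 + 0.289 = 64.23 m.
ψ₂ = H − z₂ − v₂²/2g = 64.23 − 16.19 − 2.413 = 45.63 m.
P₂ = ρgψ₂ = 1000 × 9.81 × 45.63 ≈ 448 kPa.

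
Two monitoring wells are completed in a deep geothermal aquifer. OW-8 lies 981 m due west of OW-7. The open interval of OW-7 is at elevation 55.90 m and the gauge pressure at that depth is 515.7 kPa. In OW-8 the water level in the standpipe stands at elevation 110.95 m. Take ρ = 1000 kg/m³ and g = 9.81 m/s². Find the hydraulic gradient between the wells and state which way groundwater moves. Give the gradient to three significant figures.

i ≈ 0.00253; groundwater flows toward the east

Pressure head at OW-7: ψ = P/(ρg) = 515.7×1000 / (1000 × 9.81) = 52.57 m.
Total head at OW-7: h = z + ψ = 55.90 + 52.57 = 108.47 m.
Total head at OW-8: h = 110.95 m (water level in the piezometer is the total head).
Head difference: h(OW-7) − h(OW-8) = 108.47 − 110.95 = -2.48 m.
Hydraulic gradient: i = |Δh| / L = 2.48 / 981 = 0.00253.
Flow is from higher to lower head: from OW-8 toward OW-7, i.e. toward the east.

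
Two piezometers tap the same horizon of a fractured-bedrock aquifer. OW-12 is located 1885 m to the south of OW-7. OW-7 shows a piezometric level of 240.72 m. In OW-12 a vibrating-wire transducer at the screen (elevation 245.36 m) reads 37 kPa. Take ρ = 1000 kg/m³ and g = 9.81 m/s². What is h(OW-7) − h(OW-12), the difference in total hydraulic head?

Total head at OW-7: h = 240.72 m (water level in the piezometer is the total head).
Pressure head at OW-12: ψ = P/(ρg) = 37×1000 / (1000 × 9.81) = 3.77 m.
Total head at OW-12: h = z + ψ = 245.36 + 3.77 = 249.13 m.
Head difference: h(OW-7) − h(OW-12) = 240.72 − 249.13 = -8.41 m.

Δh ≈ -8.41 m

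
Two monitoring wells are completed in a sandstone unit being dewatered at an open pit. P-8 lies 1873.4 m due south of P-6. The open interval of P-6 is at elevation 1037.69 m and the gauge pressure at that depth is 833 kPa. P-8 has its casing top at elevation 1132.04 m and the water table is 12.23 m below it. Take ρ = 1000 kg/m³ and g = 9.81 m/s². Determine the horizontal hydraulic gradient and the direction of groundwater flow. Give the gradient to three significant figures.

i ≈ 0.00149; groundwater flows toward the south

Pressure head at P-6: ψ = P/(ρg) = 833×1000 / (1000 × 9.81) = 84.91 m.
Total head at P-6: h = z + ψ = 1037.69 + 84.91 = 1122.60 m.
Total head at P-8: h = 1132.04 − 12.23 = 1119.81 m.
Head difference: h(P-6) − h(P-8) = 1122.60 − 1119.81 = 2.79 m.
Hydraulic gradient: i = |Δh| / L = 2.79 / 1873.4 = 0.00149.
Flow is from higher to lower head: from P-6 toward P-8, i.e. toward the south.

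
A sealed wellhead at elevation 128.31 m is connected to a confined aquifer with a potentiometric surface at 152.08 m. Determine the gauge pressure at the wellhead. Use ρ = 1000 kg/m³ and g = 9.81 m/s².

P ≈ 233 kPa

Head above the cap: Δh = 152.08 − 128.31 = 23.77 m.
P = ρgΔh = 1000 × 9.81 × 23.77 = 233184 Pa ≈ 233 kPa.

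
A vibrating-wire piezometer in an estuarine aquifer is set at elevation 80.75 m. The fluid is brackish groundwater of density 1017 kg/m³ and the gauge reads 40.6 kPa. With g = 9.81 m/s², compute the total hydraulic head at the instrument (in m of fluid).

h ≈ 84.82 m

ψ = P/(ρg) = 40.6×1000 / (1017 × 9.81) = 4.07 m.
h = z + ψ = 80.75 + 4.07 = 84.82 m.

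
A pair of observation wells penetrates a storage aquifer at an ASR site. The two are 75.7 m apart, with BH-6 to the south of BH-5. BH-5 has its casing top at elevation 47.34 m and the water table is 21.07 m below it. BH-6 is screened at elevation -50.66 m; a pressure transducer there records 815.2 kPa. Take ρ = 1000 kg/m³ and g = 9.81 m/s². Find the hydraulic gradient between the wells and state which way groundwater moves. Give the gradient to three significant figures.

i ≈ 0.0815; groundwater flows toward the north

Total head at BH-5: h = 47.34 − 21.07 = 26.27 m.
Pressure head at BH-6: ψ = P/(ρg) = 815.2×1000 / (1000 × 9.81) = 83.10 m.
Total head at BH-6: h = z + ψ = -50.66 + 83.10 = 32.44 m.
Head difference: h(BH-5) − h(BH-6) = 26.27 − 32.44 = -6.17 m.
Hydraulic gradient: i = |Δh| / L = 6.17 / 75.7 = 0.0815.
Flow is from higher to lower head: from BH-6 toward BH-5, i.e. toward the north.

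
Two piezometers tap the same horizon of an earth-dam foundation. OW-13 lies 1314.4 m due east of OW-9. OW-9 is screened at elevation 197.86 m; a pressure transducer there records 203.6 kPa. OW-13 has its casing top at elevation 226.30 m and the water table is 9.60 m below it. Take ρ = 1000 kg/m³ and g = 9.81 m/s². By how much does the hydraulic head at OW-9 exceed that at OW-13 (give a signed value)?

Δh ≈ 1.91 m

Pressure head at OW-9: ψ = P/(ρg) = 203.6×1000 / (1000 × 9.81) = 20.75 m.
Total head at OW-9: h = z + ψ = 197.86 + 20.75 = 218.61 m.
Total head at OW-13: h = 226.30 − 9.60 = 216.70 m.
Head difference: h(OW-9) − h(OW-13) = 218.61 − 216.70 = 1.91 m.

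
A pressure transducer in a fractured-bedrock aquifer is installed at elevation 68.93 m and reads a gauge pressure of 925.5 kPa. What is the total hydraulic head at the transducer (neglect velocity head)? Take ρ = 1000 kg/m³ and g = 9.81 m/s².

ψ = P/(ρg) = 925.5×1000 / (1000 × 9.81) = 94.34 m.
h = z + ψ = 68.93 + 94.34 = 163.27 m.

h ≈ 163.27 m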